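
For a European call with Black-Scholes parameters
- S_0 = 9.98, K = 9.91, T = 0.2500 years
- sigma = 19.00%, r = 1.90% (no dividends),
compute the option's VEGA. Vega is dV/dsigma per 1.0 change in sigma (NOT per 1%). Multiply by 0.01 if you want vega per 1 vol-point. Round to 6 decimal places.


Answer: Vega = 1.961629

Derivation:
d1 = 0.1715920209; d2 = 0.0765920209
phi(d1) = 0.3931121087; exp(-qT) = 1.0000000000; exp(-rT) = 0.9952612634
Vega = S * exp(-qT) * phi(d1) * sqrt(T) = 9.9800 * 1.0000000000 * 0.3931121087 * 0.5000000000 = 1.961629


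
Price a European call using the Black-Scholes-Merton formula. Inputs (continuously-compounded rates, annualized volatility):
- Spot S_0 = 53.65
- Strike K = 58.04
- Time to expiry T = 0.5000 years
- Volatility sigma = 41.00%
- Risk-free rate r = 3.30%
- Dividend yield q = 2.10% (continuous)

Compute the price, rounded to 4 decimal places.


Answer: Price = 4.5459

Derivation:
d1 = (ln(S/K) + (r - q + 0.5*sigma^2) * T) / (sigma * sqrt(T)) = -0.10563816
d2 = d1 - sigma * sqrt(T) = -0.39555194
exp(-rT) = 0.98363538; exp(-qT) = 0.98955493
C = S_0 * exp(-qT) * N(d1) - K * exp(-rT) * N(d2)
N(d1) = 0.45793472; N(d2) = 0.34621780
C = 53.6500 * 0.98955493 * 0.45793472 - 58.0400 * 0.98363538 * 0.34621780 = 4.5459


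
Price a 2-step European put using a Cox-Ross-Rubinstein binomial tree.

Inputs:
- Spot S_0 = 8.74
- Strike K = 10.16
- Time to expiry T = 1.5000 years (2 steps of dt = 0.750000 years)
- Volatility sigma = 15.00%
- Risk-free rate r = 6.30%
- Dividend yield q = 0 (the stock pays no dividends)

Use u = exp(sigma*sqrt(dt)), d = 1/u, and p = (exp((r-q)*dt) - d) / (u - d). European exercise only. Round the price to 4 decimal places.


Answer: Price = V(0,0) = 0.9593

Derivation:
dt = T/N = 0.750000
u = exp(sigma*sqrt(dt)) = 1.138719; d = 1/u = 0.878180
p = (exp((r-q)*dt) - d) / (u - d) = 0.653277
Discount per step: exp(-r*dt) = 0.953849
Stock lattice S(k, i) with i counting down-moves:
  k=0: S(0,0) = 8.7400
  k=1: S(1,0) = 9.9524; S(1,1) = 7.6753
  k=2: S(2,0) = 11.3330; S(2,1) = 8.7400; S(2,2) = 6.7403
Terminal payoffs V(N, i) = max(K - S_T, 0):
  V(2,0) = 0.000000; V(2,1) = 1.420000; V(2,2) = 3.419713
Backward induction: V(k, i) = exp(-r*dt) * [p * V(k+1, i) + (1-p) * V(k+1, i+1)].
  V(1,0) = exp(-r*dt) * [p*0.000000 + (1-p)*1.420000] = 0.469624
  V(1,1) = exp(-r*dt) * [p*1.420000 + (1-p)*3.419713] = 2.015813
  V(0,0) = exp(-r*dt) * [p*0.469624 + (1-p)*2.015813] = 0.959307


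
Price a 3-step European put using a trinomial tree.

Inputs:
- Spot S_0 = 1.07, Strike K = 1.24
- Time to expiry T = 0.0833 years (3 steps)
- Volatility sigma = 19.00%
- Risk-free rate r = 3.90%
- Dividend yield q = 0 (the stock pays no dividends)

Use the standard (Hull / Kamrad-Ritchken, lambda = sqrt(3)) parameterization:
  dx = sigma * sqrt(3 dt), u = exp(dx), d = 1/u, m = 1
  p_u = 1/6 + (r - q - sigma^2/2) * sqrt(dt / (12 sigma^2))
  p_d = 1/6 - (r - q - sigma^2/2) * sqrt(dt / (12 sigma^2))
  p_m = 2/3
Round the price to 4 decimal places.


dt = T/N = 0.027767; dx = sigma*sqrt(3*dt) = 0.054837
u = exp(dx) = 1.056369; d = 1/u = 0.946639
p_u = 0.171971, p_m = 0.666667, p_d = 0.161363
Discount per step: exp(-r*dt) = 0.998918
Stock lattice S(k, j) with j the centered position index:
  k=0: S(0,+0) = 1.0700
  k=1: S(1,-1) = 1.0129; S(1,+0) = 1.0700; S(1,+1) = 1.1303
  k=2: S(2,-2) = 0.9589; S(2,-1) = 1.0129; S(2,+0) = 1.0700; S(2,+1) = 1.1303; S(2,+2) = 1.1940
  k=3: S(3,-3) = 0.9077; S(3,-2) = 0.9589; S(3,-1) = 1.0129; S(3,+0) = 1.0700; S(3,+1) = 1.1303; S(3,+2) = 1.1940; S(3,+3) = 1.2613
Terminal payoffs V(N, j) = max(K - S_T, 0):
  V(3,-3) = 0.332311; V(3,-2) = 0.281146; V(3,-1) = 0.227096; V(3,+0) = 0.170000; V(3,+1) = 0.109685; V(3,+2) = 0.045971; V(3,+3) = 0.000000
Backward induction: V(k, j) = exp(-r*dt) * [p_u * V(k+1, j+1) + p_m * V(k+1, j) + p_d * V(k+1, j-1)]
  V(2,-2) = exp(-r*dt) * [p_u*0.227096 + p_m*0.281146 + p_d*0.332311] = 0.279804
  V(2,-1) = exp(-r*dt) * [p_u*0.170000 + p_m*0.227096 + p_d*0.281146] = 0.225754
  V(2,+0) = exp(-r*dt) * [p_u*0.109685 + p_m*0.170000 + p_d*0.227096] = 0.168658
  V(2,+1) = exp(-r*dt) * [p_u*0.045971 + p_m*0.109685 + p_d*0.170000] = 0.108344
  V(2,+2) = exp(-r*dt) * [p_u*0.000000 + p_m*0.045971 + p_d*0.109685] = 0.048294
  V(1,-1) = exp(-r*dt) * [p_u*0.168658 + p_m*0.225754 + p_d*0.279804] = 0.224414
  V(1,+0) = exp(-r*dt) * [p_u*0.108344 + p_m*0.168658 + p_d*0.225754] = 0.167318
  V(1,+1) = exp(-r*dt) * [p_u*0.048294 + p_m*0.108344 + p_d*0.168658] = 0.107633
  V(0,+0) = exp(-r*dt) * [p_u*0.107633 + p_m*0.167318 + p_d*0.224414] = 0.166087

Answer: Price = V(0,0) = 0.1661


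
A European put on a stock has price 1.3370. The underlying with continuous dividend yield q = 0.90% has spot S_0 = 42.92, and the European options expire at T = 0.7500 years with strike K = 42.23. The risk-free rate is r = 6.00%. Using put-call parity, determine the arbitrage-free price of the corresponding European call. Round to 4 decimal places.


Answer: Call price = 3.5965

Derivation:
Put-call parity: C - P = S_0 * exp(-qT) - K * exp(-rT).
S_0 * exp(-qT) = 42.9200 * 0.99327273 = 42.63126557
K * exp(-rT) = 42.2300 * 0.95599748 = 40.37177366
C = P + S*exp(-qT) - K*exp(-rT)
C = 1.3370 + 42.63126557 - 40.37177366 = 3.5965


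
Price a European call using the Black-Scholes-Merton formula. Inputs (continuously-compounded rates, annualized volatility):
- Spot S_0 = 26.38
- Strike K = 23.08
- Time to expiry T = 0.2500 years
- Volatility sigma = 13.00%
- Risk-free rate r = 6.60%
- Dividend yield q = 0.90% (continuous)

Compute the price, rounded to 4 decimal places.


Answer: Price = 3.6247

Derivation:
d1 = (ln(S/K) + (r - q + 0.5*sigma^2) * T) / (sigma * sqrt(T)) = 2.30772624
d2 = d1 - sigma * sqrt(T) = 2.24272624
exp(-rT) = 0.98363538; exp(-qT) = 0.99775253
C = S_0 * exp(-qT) * N(d1) - K * exp(-rT) * N(d2)
N(d1) = 0.98949282; N(d2) = 0.98754276
C = 26.3800 * 0.99775253 * 0.98949282 - 23.0800 * 0.98363538 * 0.98754276 = 3.6247


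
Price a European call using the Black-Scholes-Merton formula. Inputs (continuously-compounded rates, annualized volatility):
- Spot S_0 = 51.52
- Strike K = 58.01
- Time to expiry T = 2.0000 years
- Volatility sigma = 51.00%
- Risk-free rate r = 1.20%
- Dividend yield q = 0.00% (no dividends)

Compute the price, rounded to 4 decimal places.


d1 = (ln(S/K) + (r - q + 0.5*sigma^2) * T) / (sigma * sqrt(T)) = 0.22940024
d2 = d1 - sigma * sqrt(T) = -0.49184868
exp(-rT) = 0.97628571; exp(-qT) = 1.00000000
C = S_0 * exp(-qT) * N(d1) - K * exp(-rT) * N(d2)
N(d1) = 0.59072107; N(d2) = 0.31141316
C = 51.5200 * 1.00000000 * 0.59072107 - 58.0100 * 0.97628571 * 0.31141316 = 12.7973

Answer: Price = 12.7973


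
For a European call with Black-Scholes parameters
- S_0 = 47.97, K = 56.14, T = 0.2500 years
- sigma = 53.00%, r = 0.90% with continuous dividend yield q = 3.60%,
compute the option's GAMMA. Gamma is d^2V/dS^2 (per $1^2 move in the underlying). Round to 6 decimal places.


d1 = -0.4864537940; d2 = -0.7514537940
phi(d1) = 0.3544254753; exp(-qT) = 0.9910403788; exp(-rT) = 0.9977525294
Gamma = exp(-qT) * phi(d1) / (S * sigma * sqrt(T)) = 0.9910403788 * 0.3544254753 / (47.9700 * 0.5300 * 0.5000000000) = 0.027631

Answer: Gamma = 0.027631


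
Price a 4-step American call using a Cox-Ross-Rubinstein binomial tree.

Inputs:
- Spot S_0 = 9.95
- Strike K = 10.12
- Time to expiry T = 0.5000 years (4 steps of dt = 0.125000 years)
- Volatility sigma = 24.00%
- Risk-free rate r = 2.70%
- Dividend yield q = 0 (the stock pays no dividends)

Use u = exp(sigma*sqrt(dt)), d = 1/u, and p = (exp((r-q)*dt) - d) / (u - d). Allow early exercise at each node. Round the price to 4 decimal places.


dt = T/N = 0.125000
u = exp(sigma*sqrt(dt)) = 1.088557; d = 1/u = 0.918647
p = (exp((r-q)*dt) - d) / (u - d) = 0.498697
Discount per step: exp(-r*dt) = 0.996631
Stock lattice S(k, i) with i counting down-moves:
  k=0: S(0,0) = 9.9500
  k=1: S(1,0) = 10.8311; S(1,1) = 9.1405
  k=2: S(2,0) = 11.7903; S(2,1) = 9.9500; S(2,2) = 8.3969
  k=3: S(3,0) = 12.8344; S(3,1) = 10.8311; S(3,2) = 9.1405; S(3,3) = 7.7138
  k=4: S(4,0) = 13.9710; S(4,1) = 11.7903; S(4,2) = 9.9500; S(4,3) = 8.3969; S(4,4) = 7.0863
Terminal payoffs V(N, i) = max(S_T - K, 0):
  V(4,0) = 3.851001; V(4,1) = 1.670312; V(4,2) = 0.000000; V(4,3) = 0.000000; V(4,4) = 0.000000
Backward induction: V(k, i) = exp(-r*dt) * [p * V(k+1, i) + (1-p) * V(k+1, i+1)]; then take max(V_cont, immediate exercise) for American.
  V(3,0) = exp(-r*dt) * [p*3.851001 + (1-p)*1.670312] = 2.748522; exercise = 2.714425; V(3,0) = max -> 2.748522
  V(3,1) = exp(-r*dt) * [p*1.670312 + (1-p)*0.000000] = 0.830172; exercise = 0.711141; V(3,1) = max -> 0.830172
  V(3,2) = exp(-r*dt) * [p*0.000000 + (1-p)*0.000000] = 0.000000; exercise = 0.000000; V(3,2) = max -> 0.000000
  V(3,3) = exp(-r*dt) * [p*0.000000 + (1-p)*0.000000] = 0.000000; exercise = 0.000000; V(3,3) = max -> 0.000000
  V(2,0) = exp(-r*dt) * [p*2.748522 + (1-p)*0.830172] = 1.780826; exercise = 1.670312; V(2,0) = max -> 1.780826
  V(2,1) = exp(-r*dt) * [p*0.830172 + (1-p)*0.000000] = 0.412609; exercise = 0.000000; V(2,1) = max -> 0.412609
  V(2,2) = exp(-r*dt) * [p*0.000000 + (1-p)*0.000000] = 0.000000; exercise = 0.000000; V(2,2) = max -> 0.000000
  V(1,0) = exp(-r*dt) * [p*1.780826 + (1-p)*0.412609] = 1.091245; exercise = 0.711141; V(1,0) = max -> 1.091245
  V(1,1) = exp(-r*dt) * [p*0.412609 + (1-p)*0.000000] = 0.205074; exercise = 0.000000; V(1,1) = max -> 0.205074
  V(0,0) = exp(-r*dt) * [p*1.091245 + (1-p)*0.205074] = 0.644824; exercise = 0.000000; V(0,0) = max -> 0.644824

Answer: Price = V(0,0) = 0.6448


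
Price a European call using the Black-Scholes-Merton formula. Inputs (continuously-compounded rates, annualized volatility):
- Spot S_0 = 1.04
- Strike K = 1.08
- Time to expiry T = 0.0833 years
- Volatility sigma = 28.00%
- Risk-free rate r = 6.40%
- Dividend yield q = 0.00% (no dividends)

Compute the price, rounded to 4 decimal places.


Answer: Price = 0.0196

Derivation:
d1 = (ln(S/K) + (r - q + 0.5*sigma^2) * T) / (sigma * sqrt(T)) = -0.36063275
d2 = d1 - sigma * sqrt(T) = -0.44144562
exp(-rT) = 0.99468299; exp(-qT) = 1.00000000
C = S_0 * exp(-qT) * N(d1) - K * exp(-rT) * N(d2)
N(d1) = 0.35918700; N(d2) = 0.32944521
C = 1.0400 * 1.00000000 * 0.35918700 - 1.0800 * 0.99468299 * 0.32944521 = 0.0196


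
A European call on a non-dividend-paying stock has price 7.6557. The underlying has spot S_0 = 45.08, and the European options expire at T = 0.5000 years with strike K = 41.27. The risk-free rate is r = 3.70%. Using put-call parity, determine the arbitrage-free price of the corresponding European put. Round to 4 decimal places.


Put-call parity: C - P = S_0 * exp(-qT) - K * exp(-rT).
S_0 * exp(-qT) = 45.0800 * 1.00000000 = 45.08000000
K * exp(-rT) = 41.2700 * 0.98167007 = 40.51352398
P = C - S*exp(-qT) + K*exp(-rT)
P = 7.6557 - 45.08000000 + 40.51352398 = 3.0892

Answer: Put price = 3.0892


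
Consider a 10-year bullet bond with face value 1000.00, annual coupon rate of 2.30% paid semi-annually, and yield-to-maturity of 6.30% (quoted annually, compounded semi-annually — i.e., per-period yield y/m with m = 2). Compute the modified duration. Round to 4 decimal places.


Answer: Modified duration = 8.4762

Derivation:
Coupon per period c = face * coupon_rate / m = 11.500000
Periods per year m = 2; per-period yield y/m = 0.031500
Number of cashflows N = 20
Cashflows (t years, CF_t, discount factor 1/(1+y/m)^(m*t), PV):
  t = 0.5000: CF_t = 11.500000, DF = 0.969462, PV = 11.148812
  t = 1.0000: CF_t = 11.500000, DF = 0.939856, PV = 10.808349
  t = 1.5000: CF_t = 11.500000, DF = 0.911155, PV = 10.478283
  t = 2.0000: CF_t = 11.500000, DF = 0.883330, PV = 10.158297
  t = 2.5000: CF_t = 11.500000, DF = 0.856355, PV = 9.848083
  t = 3.0000: CF_t = 11.500000, DF = 0.830204, PV = 9.547341
  t = 3.5000: CF_t = 11.500000, DF = 0.804851, PV = 9.255784
  t = 4.0000: CF_t = 11.500000, DF = 0.780272, PV = 8.973130
  t = 4.5000: CF_t = 11.500000, DF = 0.756444, PV = 8.699109
  t = 5.0000: CF_t = 11.500000, DF = 0.733344, PV = 8.433455
  t = 5.5000: CF_t = 11.500000, DF = 0.710949, PV = 8.175913
  t = 6.0000: CF_t = 11.500000, DF = 0.689238, PV = 7.926237
  t = 6.5000: CF_t = 11.500000, DF = 0.668190, PV = 7.684185
  t = 7.0000: CF_t = 11.500000, DF = 0.647785, PV = 7.449525
  t = 7.5000: CF_t = 11.500000, DF = 0.628003, PV = 7.222031
  t = 8.0000: CF_t = 11.500000, DF = 0.608825, PV = 7.001484
  t = 8.5000: CF_t = 11.500000, DF = 0.590232, PV = 6.787673
  t = 9.0000: CF_t = 11.500000, DF = 0.572208, PV = 6.580390
  t = 9.5000: CF_t = 11.500000, DF = 0.554734, PV = 6.379438
  t = 10.0000: CF_t = 1011.500000, DF = 0.537793, PV = 543.977881
Price P = sum_t PV_t = 706.535402
First compute Macaulay numerator sum_t t * PV_t:
  t * PV_t at t = 0.5000: 5.574406
  t * PV_t at t = 1.0000: 10.808349
  t * PV_t at t = 1.5000: 15.717425
  t * PV_t at t = 2.0000: 20.316594
  t * PV_t at t = 2.5000: 24.620206
  t * PV_t at t = 3.0000: 28.642024
  t * PV_t at t = 3.5000: 32.395244
  t * PV_t at t = 4.0000: 35.892522
  t * PV_t at t = 4.5000: 39.145988
  t * PV_t at t = 5.0000: 42.167274
  t * PV_t at t = 5.5000: 44.967524
  t * PV_t at t = 6.0000: 47.557422
  t * PV_t at t = 6.5000: 49.947203
  t * PV_t at t = 7.0000: 52.146676
  t * PV_t at t = 7.5000: 54.165233
  t * PV_t at t = 8.0000: 56.011875
  t * PV_t at t = 8.5000: 57.695218
  t * PV_t at t = 9.0000: 59.223513
  t * PV_t at t = 9.5000: 60.604662
  t * PV_t at t = 10.0000: 5439.778810
Macaulay duration D = 6177.378169 / 706.535402 = 8.743197
Modified duration = D / (1 + y/m) = 8.743197 / (1 + 0.031500) = 8.476197


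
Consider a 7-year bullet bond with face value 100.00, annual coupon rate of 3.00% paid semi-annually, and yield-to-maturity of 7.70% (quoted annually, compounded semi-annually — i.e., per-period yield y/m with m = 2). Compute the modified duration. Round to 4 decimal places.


Answer: Modified duration = 6.0093

Derivation:
Coupon per period c = face * coupon_rate / m = 1.500000
Periods per year m = 2; per-period yield y/m = 0.038500
Number of cashflows N = 14
Cashflows (t years, CF_t, discount factor 1/(1+y/m)^(m*t), PV):
  t = 0.5000: CF_t = 1.500000, DF = 0.962927, PV = 1.444391
  t = 1.0000: CF_t = 1.500000, DF = 0.927229, PV = 1.390843
  t = 1.5000: CF_t = 1.500000, DF = 0.892854, PV = 1.339281
  t = 2.0000: CF_t = 1.500000, DF = 0.859754, PV = 1.289630
  t = 2.5000: CF_t = 1.500000, DF = 0.827880, PV = 1.241820
  t = 3.0000: CF_t = 1.500000, DF = 0.797188, PV = 1.195783
  t = 3.5000: CF_t = 1.500000, DF = 0.767635, PV = 1.151452
  t = 4.0000: CF_t = 1.500000, DF = 0.739176, PV = 1.108764
  t = 4.5000: CF_t = 1.500000, DF = 0.711773, PV = 1.067659
  t = 5.0000: CF_t = 1.500000, DF = 0.685386, PV = 1.028078
  t = 5.5000: CF_t = 1.500000, DF = 0.659977, PV = 0.989965
  t = 6.0000: CF_t = 1.500000, DF = 0.635509, PV = 0.953264
  t = 6.5000: CF_t = 1.500000, DF = 0.611949, PV = 0.917924
  t = 7.0000: CF_t = 101.500000, DF = 0.589263, PV = 59.810169
Price P = sum_t PV_t = 74.929025
First compute Macaulay numerator sum_t t * PV_t:
  t * PV_t at t = 0.5000: 0.722195
  t * PV_t at t = 1.0000: 1.390843
  t * PV_t at t = 1.5000: 2.008922
  t * PV_t at t = 2.0000: 2.579261
  t * PV_t at t = 2.5000: 3.104551
  t * PV_t at t = 3.0000: 3.587348
  t * PV_t at t = 3.5000: 4.030081
  t * PV_t at t = 4.0000: 4.435057
  t * PV_t at t = 4.5000: 4.804468
  t * PV_t at t = 5.0000: 5.140392
  t * PV_t at t = 5.5000: 5.444806
  t * PV_t at t = 6.0000: 5.719585
  t * PV_t at t = 6.5000: 5.966506
  t * PV_t at t = 7.0000: 418.671183
Macaulay duration D = 467.605199 / 74.929025 = 6.240642
Modified duration = D / (1 + y/m) = 6.240642 / (1 + 0.038500) = 6.009284


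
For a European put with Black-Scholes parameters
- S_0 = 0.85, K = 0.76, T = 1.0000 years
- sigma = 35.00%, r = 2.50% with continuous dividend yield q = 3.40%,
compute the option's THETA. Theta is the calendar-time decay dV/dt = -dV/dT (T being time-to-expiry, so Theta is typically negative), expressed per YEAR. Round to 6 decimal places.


Answer: Theta = -0.051922

Derivation:
d1 = 0.4690511892; d2 = 0.1190511892
phi(d1) = 0.3573845013; exp(-qT) = 0.9665715046; exp(-rT) = 0.9753099120
Theta = -S*exp(-qT)*phi(d1)*sigma/(2*sqrt(T)) + r*K*exp(-rT)*N(-d2) - q*S*exp(-qT)*N(-d1)
N(-d1) = 0.3195165236; N(-d2) = 0.4526174005; sqrt(T) = 1.0000000000
Term 1 = -0.8500 * 0.9665715046 * 0.3573845013 * 0.3500 / (2 * 1.0000000000) = -0.0513838542
Term 2 = 0.0250 * 0.7600 * 0.9753099120 * 0.4526174005 = 0.0083874025
Term 3 = -0.0340 * 0.8500 * 0.9665715046 * 0.3195165236 = -0.0089253479
Theta = -0.0513838542 + (0.0083874025) + (-0.0089253479) = -0.051922


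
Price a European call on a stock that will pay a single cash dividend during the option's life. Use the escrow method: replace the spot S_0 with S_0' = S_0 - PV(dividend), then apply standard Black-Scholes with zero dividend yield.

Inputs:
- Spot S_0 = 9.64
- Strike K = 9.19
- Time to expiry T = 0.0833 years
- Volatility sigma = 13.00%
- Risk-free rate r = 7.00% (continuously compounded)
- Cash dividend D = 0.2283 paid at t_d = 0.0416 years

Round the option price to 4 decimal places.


Answer: Price = 0.3182

Derivation:
PV(D) = D * exp(-r * t_d) = 0.2283 * 0.99709224 = 0.22763616
S_0' = S_0 - PV(D) = 9.6400 - 0.22763616 = 9.41236384
d1 = (ln(S_0'/K) + (r + sigma^2/2)*T) / (sigma*sqrt(T)) = 0.81137698
d2 = d1 - sigma*sqrt(T) = 0.77385671
exp(-rT) = 0.99418597
N(d1) = 0.79142539; N(d2) = 0.78049224
C = S_0' * N(d1) - K * exp(-rT) * N(d2) = 9.41236384 * 0.79142539 - 9.1900 * 0.99418597 * 0.78049224 = 0.3182


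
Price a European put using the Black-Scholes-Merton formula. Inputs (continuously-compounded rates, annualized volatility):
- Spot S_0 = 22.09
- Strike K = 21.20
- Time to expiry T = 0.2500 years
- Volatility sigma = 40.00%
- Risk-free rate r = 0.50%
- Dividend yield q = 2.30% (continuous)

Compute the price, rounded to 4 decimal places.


Answer: Price = 1.3518

Derivation:
d1 = (ln(S/K) + (r - q + 0.5*sigma^2) * T) / (sigma * sqrt(T)) = 0.28311918
d2 = d1 - sigma * sqrt(T) = 0.08311918
exp(-rT) = 0.99875078; exp(-qT) = 0.99426650
P = K * exp(-rT) * N(-d2) - S_0 * exp(-qT) * N(-d1)
N(-d1) = 0.38854274; N(-d2) = 0.46687839
P = 21.2000 * 0.99875078 * 0.46687839 - 22.0900 * 0.99426650 * 0.38854274 = 1.3518


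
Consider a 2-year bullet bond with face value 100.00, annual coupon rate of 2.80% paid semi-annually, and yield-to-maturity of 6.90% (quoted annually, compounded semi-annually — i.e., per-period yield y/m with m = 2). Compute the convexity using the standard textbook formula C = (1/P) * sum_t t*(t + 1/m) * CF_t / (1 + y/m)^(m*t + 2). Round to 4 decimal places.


Coupon per period c = face * coupon_rate / m = 1.400000
Periods per year m = 2; per-period yield y/m = 0.034500
Number of cashflows N = 4
Cashflows (t years, CF_t, discount factor 1/(1+y/m)^(m*t), PV):
  t = 0.5000: CF_t = 1.400000, DF = 0.966651, PV = 1.353311
  t = 1.0000: CF_t = 1.400000, DF = 0.934413, PV = 1.308179
  t = 1.5000: CF_t = 1.400000, DF = 0.903251, PV = 1.264552
  t = 2.0000: CF_t = 101.400000, DF = 0.873128, PV = 88.535200
Price P = sum_t PV_t = 92.461241
Convexity numerator sum_t t*(t + 1/m) * CF_t / (1+y/m)^(m*t + 2):
  t = 0.5000: term = 0.632276
  t = 1.0000: term = 1.833569
  t = 1.5000: term = 3.544841
  t = 2.0000: term = 413.642343
Convexity = (1/P) * sum = 419.653029 / 92.461241 = 4.538691

Answer: Convexity = 4.5387


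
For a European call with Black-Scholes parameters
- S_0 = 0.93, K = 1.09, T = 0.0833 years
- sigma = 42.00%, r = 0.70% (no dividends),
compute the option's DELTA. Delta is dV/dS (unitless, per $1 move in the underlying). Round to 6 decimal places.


Answer: Delta = 0.106717

Derivation:
d1 = -1.2441766482; d2 = -1.3653959535
phi(d1) = 0.1839803539; exp(-qT) = 1.0000000000; exp(-rT) = 0.9994170700
N(d1) = 0.1067172781
Delta = exp(-qT) * N(d1) = 1.0000000000 * 0.1067172781 = 0.106717


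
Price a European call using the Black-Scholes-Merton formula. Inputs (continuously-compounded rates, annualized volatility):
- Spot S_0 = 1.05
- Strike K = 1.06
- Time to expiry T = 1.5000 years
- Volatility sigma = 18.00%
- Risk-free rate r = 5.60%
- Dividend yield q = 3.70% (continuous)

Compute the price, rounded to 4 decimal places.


d1 = (ln(S/K) + (r - q + 0.5*sigma^2) * T) / (sigma * sqrt(T)) = 0.19650921
d2 = d1 - sigma * sqrt(T) = -0.02394487
exp(-rT) = 0.91943126; exp(-qT) = 0.94601202
C = S_0 * exp(-qT) * N(d1) - K * exp(-rT) * N(d2)
N(d1) = 0.57789419; N(d2) = 0.49044829
C = 1.0500 * 0.94601202 * 0.57789419 - 1.0600 * 0.91943126 * 0.49044829 = 0.0960

Answer: Price = 0.0960


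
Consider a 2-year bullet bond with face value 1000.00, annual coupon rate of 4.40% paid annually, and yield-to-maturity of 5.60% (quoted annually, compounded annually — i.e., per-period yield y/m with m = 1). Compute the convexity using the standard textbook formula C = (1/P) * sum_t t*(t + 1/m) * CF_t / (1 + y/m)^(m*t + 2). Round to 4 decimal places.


Answer: Convexity = 5.2277

Derivation:
Coupon per period c = face * coupon_rate / m = 44.000000
Periods per year m = 1; per-period yield y/m = 0.056000
Number of cashflows N = 2
Cashflows (t years, CF_t, discount factor 1/(1+y/m)^(m*t), PV):
  t = 1.0000: CF_t = 44.000000, DF = 0.946970, PV = 41.666667
  t = 2.0000: CF_t = 1044.000000, DF = 0.896752, PV = 936.208678
Price P = sum_t PV_t = 977.875344
Convexity numerator sum_t t*(t + 1/m) * CF_t / (1+y/m)^(m*t + 2):
  t = 1.0000: term = 74.729301
  t = 2.0000: term = 5037.279817
Convexity = (1/P) * sum = 5112.009118 / 977.875344 = 5.227670


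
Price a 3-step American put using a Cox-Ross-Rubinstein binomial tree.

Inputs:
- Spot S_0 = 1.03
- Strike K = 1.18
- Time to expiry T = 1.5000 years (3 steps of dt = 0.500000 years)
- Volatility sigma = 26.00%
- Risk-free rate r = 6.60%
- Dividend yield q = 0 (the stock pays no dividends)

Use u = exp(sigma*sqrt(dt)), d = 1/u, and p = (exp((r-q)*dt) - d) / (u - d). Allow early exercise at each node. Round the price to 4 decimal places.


dt = T/N = 0.500000
u = exp(sigma*sqrt(dt)) = 1.201833; d = 1/u = 0.832062
p = (exp((r-q)*dt) - d) / (u - d) = 0.544901
Discount per step: exp(-r*dt) = 0.967539
Stock lattice S(k, i) with i counting down-moves:
  k=0: S(0,0) = 1.0300
  k=1: S(1,0) = 1.2379; S(1,1) = 0.8570
  k=2: S(2,0) = 1.4877; S(2,1) = 1.0300; S(2,2) = 0.7131
  k=3: S(3,0) = 1.7880; S(3,1) = 1.2379; S(3,2) = 0.8570; S(3,3) = 0.5933
Terminal payoffs V(N, i) = max(K - S_T, 0):
  V(3,0) = 0.000000; V(3,1) = 0.000000; V(3,2) = 0.322976; V(3,3) = 0.586658
Backward induction: V(k, i) = exp(-r*dt) * [p * V(k+1, i) + (1-p) * V(k+1, i+1)]; then take max(V_cont, immediate exercise) for American.
  V(2,0) = exp(-r*dt) * [p*0.000000 + (1-p)*0.000000] = 0.000000; exercise = 0.000000; V(2,0) = max -> 0.000000
  V(2,1) = exp(-r*dt) * [p*0.000000 + (1-p)*0.322976] = 0.142215; exercise = 0.150000; V(2,1) = max -> 0.150000
  V(2,2) = exp(-r*dt) * [p*0.322976 + (1-p)*0.586658] = 0.428598; exercise = 0.466902; V(2,2) = max -> 0.466902
  V(1,0) = exp(-r*dt) * [p*0.000000 + (1-p)*0.150000] = 0.066049; exercise = 0.000000; V(1,0) = max -> 0.066049
  V(1,1) = exp(-r*dt) * [p*0.150000 + (1-p)*0.466902] = 0.284671; exercise = 0.322976; V(1,1) = max -> 0.322976
  V(0,0) = exp(-r*dt) * [p*0.066049 + (1-p)*0.322976] = 0.177036; exercise = 0.150000; V(0,0) = max -> 0.177036

Answer: Price = V(0,0) = 0.1770


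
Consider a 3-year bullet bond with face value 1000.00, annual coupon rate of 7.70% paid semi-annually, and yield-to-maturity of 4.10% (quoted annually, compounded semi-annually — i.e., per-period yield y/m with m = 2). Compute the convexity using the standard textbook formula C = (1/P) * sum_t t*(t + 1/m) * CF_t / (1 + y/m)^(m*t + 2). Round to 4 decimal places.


Coupon per period c = face * coupon_rate / m = 38.500000
Periods per year m = 2; per-period yield y/m = 0.020500
Number of cashflows N = 6
Cashflows (t years, CF_t, discount factor 1/(1+y/m)^(m*t), PV):
  t = 0.5000: CF_t = 38.500000, DF = 0.979912, PV = 37.726605
  t = 1.0000: CF_t = 38.500000, DF = 0.960227, PV = 36.968745
  t = 1.5000: CF_t = 38.500000, DF = 0.940938, PV = 36.226110
  t = 2.0000: CF_t = 38.500000, DF = 0.922036, PV = 35.498393
  t = 2.5000: CF_t = 38.500000, DF = 0.903514, PV = 34.785294
  t = 3.0000: CF_t = 1038.500000, DF = 0.885364, PV = 919.450697
Price P = sum_t PV_t = 1100.655845
Convexity numerator sum_t t*(t + 1/m) * CF_t / (1+y/m)^(m*t + 2):
  t = 0.5000: term = 18.113055
  t = 1.0000: term = 53.247590
  t = 1.5000: term = 104.355883
  t = 2.0000: term = 170.432604
  t = 2.5000: term = 250.513382
  t = 3.0000: term = 9270.256002
Convexity = (1/P) * sum = 9866.918515 / 1100.655845 = 8.964581

Answer: Convexity = 8.9646


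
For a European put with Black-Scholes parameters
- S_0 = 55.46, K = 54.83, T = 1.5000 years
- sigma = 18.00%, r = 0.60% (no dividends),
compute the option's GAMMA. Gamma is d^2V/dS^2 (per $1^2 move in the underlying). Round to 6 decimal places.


Answer: Gamma = 0.031965

Derivation:
d1 = 0.2028746822; d2 = -0.0175793947
phi(d1) = 0.3908163191; exp(-qT) = 1.0000000000; exp(-rT) = 0.9910403788
Gamma = exp(-qT) * phi(d1) / (S * sigma * sqrt(T)) = 1.0000000000 * 0.3908163191 / (55.4600 * 0.1800 * 1.2247448714) = 0.031965


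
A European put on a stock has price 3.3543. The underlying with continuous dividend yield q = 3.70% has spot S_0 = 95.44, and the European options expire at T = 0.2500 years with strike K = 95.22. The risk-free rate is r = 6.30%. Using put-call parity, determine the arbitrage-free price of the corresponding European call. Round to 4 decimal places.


Answer: Call price = 4.1835

Derivation:
Put-call parity: C - P = S_0 * exp(-qT) - K * exp(-rT).
S_0 * exp(-qT) = 95.4400 * 0.99079265 = 94.56125048
K * exp(-rT) = 95.2200 * 0.98437338 = 93.73203350
C = P + S*exp(-qT) - K*exp(-rT)
C = 3.3543 + 94.56125048 - 93.73203350 = 4.1835


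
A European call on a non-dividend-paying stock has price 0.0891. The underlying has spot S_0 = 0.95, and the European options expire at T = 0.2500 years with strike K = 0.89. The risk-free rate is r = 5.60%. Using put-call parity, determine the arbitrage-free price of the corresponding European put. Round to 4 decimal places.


Answer: Put price = 0.0167

Derivation:
Put-call parity: C - P = S_0 * exp(-qT) - K * exp(-rT).
S_0 * exp(-qT) = 0.9500 * 1.00000000 = 0.95000000
K * exp(-rT) = 0.8900 * 0.98609754 = 0.87762681
P = C - S*exp(-qT) + K*exp(-rT)
P = 0.0891 - 0.95000000 + 0.87762681 = 0.0167


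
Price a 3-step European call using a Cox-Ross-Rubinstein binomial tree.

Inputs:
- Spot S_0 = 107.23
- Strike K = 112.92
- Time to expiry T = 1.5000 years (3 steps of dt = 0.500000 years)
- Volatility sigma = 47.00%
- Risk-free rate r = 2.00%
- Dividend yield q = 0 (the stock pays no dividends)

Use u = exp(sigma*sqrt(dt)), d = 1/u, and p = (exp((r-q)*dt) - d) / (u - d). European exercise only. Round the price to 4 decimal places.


dt = T/N = 0.500000
u = exp(sigma*sqrt(dt)) = 1.394227; d = 1/u = 0.717243
p = (exp((r-q)*dt) - d) / (u - d) = 0.432517
Discount per step: exp(-r*dt) = 0.990050
Stock lattice S(k, i) with i counting down-moves:
  k=0: S(0,0) = 107.2300
  k=1: S(1,0) = 149.5030; S(1,1) = 76.9100
  k=2: S(2,0) = 208.4411; S(2,1) = 107.2300; S(2,2) = 55.1632
  k=3: S(3,0) = 290.6142; S(3,1) = 149.5030; S(3,2) = 76.9100; S(3,3) = 39.5654
Terminal payoffs V(N, i) = max(S_T - K, 0):
  V(3,0) = 177.694202; V(3,1) = 36.582968; V(3,2) = 0.000000; V(3,3) = 0.000000
Backward induction: V(k, i) = exp(-r*dt) * [p * V(k+1, i) + (1-p) * V(k+1, i+1)].
  V(2,0) = exp(-r*dt) * [p*177.694202 + (1-p)*36.582968] = 96.644658
  V(2,1) = exp(-r*dt) * [p*36.582968 + (1-p)*0.000000] = 15.665311
  V(2,2) = exp(-r*dt) * [p*0.000000 + (1-p)*0.000000] = 0.000000
  V(1,0) = exp(-r*dt) * [p*96.644658 + (1-p)*15.665311] = 50.185865
  V(1,1) = exp(-r*dt) * [p*15.665311 + (1-p)*0.000000] = 6.708093
  V(0,0) = exp(-r*dt) * [p*50.185865 + (1-p)*6.708093] = 25.259103

Answer: Price = V(0,0) = 25.2591


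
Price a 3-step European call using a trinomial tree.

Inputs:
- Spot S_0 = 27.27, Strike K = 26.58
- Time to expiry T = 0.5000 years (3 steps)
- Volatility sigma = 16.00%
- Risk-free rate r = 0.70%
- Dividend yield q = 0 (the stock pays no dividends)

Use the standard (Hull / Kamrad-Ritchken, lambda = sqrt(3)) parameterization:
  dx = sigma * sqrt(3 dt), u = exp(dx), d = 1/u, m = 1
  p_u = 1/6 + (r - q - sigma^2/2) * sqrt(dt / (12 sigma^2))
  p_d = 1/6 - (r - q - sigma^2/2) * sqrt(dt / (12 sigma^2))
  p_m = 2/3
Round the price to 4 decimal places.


dt = T/N = 0.166667; dx = sigma*sqrt(3*dt) = 0.113137
u = exp(dx) = 1.119785; d = 1/u = 0.893028
p_u = 0.162395, p_m = 0.666667, p_d = 0.170939
Discount per step: exp(-r*dt) = 0.998834
Stock lattice S(k, j) with j the centered position index:
  k=0: S(0,+0) = 27.2700
  k=1: S(1,-1) = 24.3529; S(1,+0) = 27.2700; S(1,+1) = 30.5365
  k=2: S(2,-2) = 21.7478; S(2,-1) = 24.3529; S(2,+0) = 27.2700; S(2,+1) = 30.5365; S(2,+2) = 34.1944
  k=3: S(3,-3) = 19.4214; S(3,-2) = 21.7478; S(3,-1) = 24.3529; S(3,+0) = 27.2700; S(3,+1) = 30.5365; S(3,+2) = 34.1944; S(3,+3) = 38.2904
Terminal payoffs V(N, j) = max(S_T - K, 0):
  V(3,-3) = 0.000000; V(3,-2) = 0.000000; V(3,-1) = 0.000000; V(3,+0) = 0.690000; V(3,+1) = 3.956549; V(3,+2) = 7.614382; V(3,+3) = 11.710371
Backward induction: V(k, j) = exp(-r*dt) * [p_u * V(k+1, j+1) + p_m * V(k+1, j) + p_d * V(k+1, j-1)]
  V(2,-2) = exp(-r*dt) * [p_u*0.000000 + p_m*0.000000 + p_d*0.000000] = 0.000000
  V(2,-1) = exp(-r*dt) * [p_u*0.690000 + p_m*0.000000 + p_d*0.000000] = 0.111922
  V(2,+0) = exp(-r*dt) * [p_u*3.956549 + p_m*0.690000 + p_d*0.000000] = 1.101236
  V(2,+1) = exp(-r*dt) * [p_u*7.614382 + p_m*3.956549 + p_d*0.690000] = 3.987526
  V(2,+2) = exp(-r*dt) * [p_u*11.710371 + p_m*7.614382 + p_d*3.956549] = 7.645358
  V(1,-1) = exp(-r*dt) * [p_u*1.101236 + p_m*0.111922 + p_d*0.000000] = 0.253154
  V(1,+0) = exp(-r*dt) * [p_u*3.987526 + p_m*1.101236 + p_d*0.111922] = 1.399209
  V(1,+1) = exp(-r*dt) * [p_u*7.645358 + p_m*3.987526 + p_d*1.101236] = 4.083393
  V(0,+0) = exp(-r*dt) * [p_u*4.083393 + p_m*1.399209 + p_d*0.253154] = 1.637289

Answer: Price = V(0,0) = 1.6373


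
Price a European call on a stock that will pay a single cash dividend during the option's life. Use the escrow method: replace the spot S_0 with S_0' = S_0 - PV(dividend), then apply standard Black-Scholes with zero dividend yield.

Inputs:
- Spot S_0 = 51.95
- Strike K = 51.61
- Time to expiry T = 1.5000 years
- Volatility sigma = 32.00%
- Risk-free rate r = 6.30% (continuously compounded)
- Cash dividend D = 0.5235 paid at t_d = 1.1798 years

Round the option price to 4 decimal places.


Answer: Price = 10.1044

Derivation:
PV(D) = D * exp(-r * t_d) = 0.5235 * 0.92836770 = 0.48600049
S_0' = S_0 - PV(D) = 51.9500 - 0.48600049 = 51.46399951
d1 = (ln(S_0'/K) + (r + sigma^2/2)*T) / (sigma*sqrt(T)) = 0.42985246
d2 = d1 - sigma*sqrt(T) = 0.03793411
exp(-rT) = 0.90982773
N(d1) = 0.66634852; N(d2) = 0.51512989
C = S_0' * N(d1) - K * exp(-rT) * N(d2) = 51.46399951 * 0.66634852 - 51.6100 * 0.90982773 * 0.51512989 = 10.1044


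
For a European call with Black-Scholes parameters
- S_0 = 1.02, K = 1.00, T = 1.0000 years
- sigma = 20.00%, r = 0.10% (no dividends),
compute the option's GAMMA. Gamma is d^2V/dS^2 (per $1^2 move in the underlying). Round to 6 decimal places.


d1 = 0.2040131365; d2 = 0.0040131365
phi(d1) = 0.3907258120; exp(-qT) = 1.0000000000; exp(-rT) = 0.9990004998
Gamma = exp(-qT) * phi(d1) / (S * sigma * sqrt(T)) = 1.0000000000 * 0.3907258120 / (1.0200 * 0.2000 * 1.0000000000) = 1.915323

Answer: Gamma = 1.915323


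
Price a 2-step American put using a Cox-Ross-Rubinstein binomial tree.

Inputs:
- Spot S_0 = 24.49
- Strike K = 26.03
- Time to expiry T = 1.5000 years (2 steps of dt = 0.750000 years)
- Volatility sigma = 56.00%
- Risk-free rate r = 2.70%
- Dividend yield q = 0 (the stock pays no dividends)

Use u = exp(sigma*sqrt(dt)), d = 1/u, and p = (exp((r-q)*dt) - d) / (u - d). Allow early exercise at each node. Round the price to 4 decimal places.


Answer: Price = V(0,0) = 6.7797

Derivation:
dt = T/N = 0.750000
u = exp(sigma*sqrt(dt)) = 1.624133; d = 1/u = 0.615713
p = (exp((r-q)*dt) - d) / (u - d) = 0.401364
Discount per step: exp(-r*dt) = 0.979954
Stock lattice S(k, i) with i counting down-moves:
  k=0: S(0,0) = 24.4900
  k=1: S(1,0) = 39.7750; S(1,1) = 15.0788
  k=2: S(2,0) = 64.5999; S(2,1) = 24.4900; S(2,2) = 9.2842
Terminal payoffs V(N, i) = max(K - S_T, 0):
  V(2,0) = 0.000000; V(2,1) = 1.540000; V(2,2) = 16.745778
Backward induction: V(k, i) = exp(-r*dt) * [p * V(k+1, i) + (1-p) * V(k+1, i+1)]; then take max(V_cont, immediate exercise) for American.
  V(1,0) = exp(-r*dt) * [p*0.000000 + (1-p)*1.540000] = 0.903419; exercise = 0.000000; V(1,0) = max -> 0.903419
  V(1,1) = exp(-r*dt) * [p*1.540000 + (1-p)*16.745778] = 10.429381; exercise = 10.951187; V(1,1) = max -> 10.951187
  V(0,0) = exp(-r*dt) * [p*0.903419 + (1-p)*10.951187] = 6.779688; exercise = 1.540000; V(0,0) = max -> 6.779688


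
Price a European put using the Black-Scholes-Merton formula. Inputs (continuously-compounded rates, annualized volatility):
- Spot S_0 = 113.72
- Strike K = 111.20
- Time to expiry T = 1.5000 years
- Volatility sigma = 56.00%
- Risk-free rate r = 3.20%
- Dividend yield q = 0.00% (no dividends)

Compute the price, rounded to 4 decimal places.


d1 = (ln(S/K) + (r - q + 0.5*sigma^2) * T) / (sigma * sqrt(T)) = 0.44558683
d2 = d1 - sigma * sqrt(T) = -0.24027030
exp(-rT) = 0.95313379; exp(-qT) = 1.00000000
P = K * exp(-rT) * N(-d2) - S_0 * exp(-qT) * N(-d1)
N(-d1) = 0.32794786; N(-d2) = 0.59493964
P = 111.2000 * 0.95313379 * 0.59493964 - 113.7200 * 1.00000000 * 0.32794786 = 25.7625

Answer: Price = 25.7625


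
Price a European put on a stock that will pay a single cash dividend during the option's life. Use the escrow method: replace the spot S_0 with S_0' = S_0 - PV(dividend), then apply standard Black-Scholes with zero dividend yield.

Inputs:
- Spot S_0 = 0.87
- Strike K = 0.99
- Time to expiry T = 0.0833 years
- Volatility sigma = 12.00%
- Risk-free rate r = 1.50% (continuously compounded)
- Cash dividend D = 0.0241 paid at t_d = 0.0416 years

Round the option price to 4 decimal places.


Answer: Price = 0.1428

Derivation:
PV(D) = D * exp(-r * t_d) = 0.0241 * 0.99937619 = 0.02408497
S_0' = S_0 - PV(D) = 0.8700 - 0.02408497 = 0.84591503
d1 = (ln(S_0'/K) + (r + sigma^2/2)*T) / (sigma*sqrt(T)) = -4.48797049
d2 = d1 - sigma*sqrt(T) = -4.52260458
exp(-rT) = 0.99875128
N(-d1) = 0.99999640; N(-d2) = 0.99999695
P = K * exp(-rT) * N(-d2) - S_0' * N(-d1) = 0.9900 * 0.99875128 * 0.99999695 - 0.84591503 * 0.99999640 = 0.1428


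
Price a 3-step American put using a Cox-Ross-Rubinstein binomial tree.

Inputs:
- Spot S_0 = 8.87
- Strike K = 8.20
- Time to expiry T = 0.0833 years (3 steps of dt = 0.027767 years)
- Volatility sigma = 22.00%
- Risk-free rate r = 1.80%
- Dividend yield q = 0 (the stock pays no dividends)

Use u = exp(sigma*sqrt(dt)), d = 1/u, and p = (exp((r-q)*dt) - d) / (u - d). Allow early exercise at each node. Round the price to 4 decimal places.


dt = T/N = 0.027767
u = exp(sigma*sqrt(dt)) = 1.037340; d = 1/u = 0.964004
p = (exp((r-q)*dt) - d) / (u - d) = 0.497653
Discount per step: exp(-r*dt) = 0.999500
Stock lattice S(k, i) with i counting down-moves:
  k=0: S(0,0) = 8.8700
  k=1: S(1,0) = 9.2012; S(1,1) = 8.5507
  k=2: S(2,0) = 9.5448; S(2,1) = 8.8700; S(2,2) = 8.2429
  k=3: S(3,0) = 9.9012; S(3,1) = 9.2012; S(3,2) = 8.5507; S(3,3) = 7.9462
Terminal payoffs V(N, i) = max(K - S_T, 0):
  V(3,0) = 0.000000; V(3,1) = 0.000000; V(3,2) = 0.000000; V(3,3) = 0.253776
Backward induction: V(k, i) = exp(-r*dt) * [p * V(k+1, i) + (1-p) * V(k+1, i+1)]; then take max(V_cont, immediate exercise) for American.
  V(2,0) = exp(-r*dt) * [p*0.000000 + (1-p)*0.000000] = 0.000000; exercise = 0.000000; V(2,0) = max -> 0.000000
  V(2,1) = exp(-r*dt) * [p*0.000000 + (1-p)*0.000000] = 0.000000; exercise = 0.000000; V(2,1) = max -> 0.000000
  V(2,2) = exp(-r*dt) * [p*0.000000 + (1-p)*0.253776] = 0.127420; exercise = 0.000000; V(2,2) = max -> 0.127420
  V(1,0) = exp(-r*dt) * [p*0.000000 + (1-p)*0.000000] = 0.000000; exercise = 0.000000; V(1,0) = max -> 0.000000
  V(1,1) = exp(-r*dt) * [p*0.000000 + (1-p)*0.127420] = 0.063977; exercise = 0.000000; V(1,1) = max -> 0.063977
  V(0,0) = exp(-r*dt) * [p*0.000000 + (1-p)*0.063977] = 0.032123; exercise = 0.000000; V(0,0) = max -> 0.032123

Answer: Price = V(0,0) = 0.0321


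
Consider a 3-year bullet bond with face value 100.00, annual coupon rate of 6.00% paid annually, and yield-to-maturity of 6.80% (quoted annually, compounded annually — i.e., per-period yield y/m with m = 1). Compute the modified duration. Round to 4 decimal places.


Answer: Modified duration = 2.6512

Derivation:
Coupon per period c = face * coupon_rate / m = 6.000000
Periods per year m = 1; per-period yield y/m = 0.068000
Number of cashflows N = 3
Cashflows (t years, CF_t, discount factor 1/(1+y/m)^(m*t), PV):
  t = 1.0000: CF_t = 6.000000, DF = 0.936330, PV = 5.617978
  t = 2.0000: CF_t = 6.000000, DF = 0.876713, PV = 5.260279
  t = 3.0000: CF_t = 106.000000, DF = 0.820892, PV = 87.014596
Price P = sum_t PV_t = 97.892852
First compute Macaulay numerator sum_t t * PV_t:
  t * PV_t at t = 1.0000: 5.617978
  t * PV_t at t = 2.0000: 10.520557
  t * PV_t at t = 3.0000: 261.043787
Macaulay duration D = 277.182322 / 97.892852 = 2.831487
Modified duration = D / (1 + y/m) = 2.831487 / (1 + 0.068000) = 2.651205


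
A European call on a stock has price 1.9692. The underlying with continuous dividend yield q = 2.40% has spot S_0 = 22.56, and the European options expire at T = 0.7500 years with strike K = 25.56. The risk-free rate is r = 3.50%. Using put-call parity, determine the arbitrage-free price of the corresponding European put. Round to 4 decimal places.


Put-call parity: C - P = S_0 * exp(-qT) - K * exp(-rT).
S_0 * exp(-qT) = 22.5600 * 0.98216103 = 22.15755289
K * exp(-rT) = 25.5600 * 0.97409154 = 24.89777967
P = C - S*exp(-qT) + K*exp(-rT)
P = 1.9692 - 22.15755289 + 24.89777967 = 4.7094

Answer: Put price = 4.7094


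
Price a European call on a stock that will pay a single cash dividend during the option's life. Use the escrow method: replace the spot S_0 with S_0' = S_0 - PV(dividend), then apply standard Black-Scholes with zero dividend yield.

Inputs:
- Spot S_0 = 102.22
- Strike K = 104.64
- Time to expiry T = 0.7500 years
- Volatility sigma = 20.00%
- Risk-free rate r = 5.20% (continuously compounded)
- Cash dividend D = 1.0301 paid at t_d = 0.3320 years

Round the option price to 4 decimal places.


Answer: Price = 7.2536

Derivation:
PV(D) = D * exp(-r * t_d) = 1.0301 * 0.98288417 = 1.01246898
S_0' = S_0 - PV(D) = 102.2200 - 1.01246898 = 101.20753102
d1 = (ln(S_0'/K) + (r + sigma^2/2)*T) / (sigma*sqrt(T)) = 0.11920715
d2 = d1 - sigma*sqrt(T) = -0.05399793
exp(-rT) = 0.96175071
N(d1) = 0.54744438; N(d2) = 0.47846841
C = S_0' * N(d1) - K * exp(-rT) * N(d2) = 101.20753102 * 0.54744438 - 104.6400 * 0.96175071 * 0.47846841 = 7.2536


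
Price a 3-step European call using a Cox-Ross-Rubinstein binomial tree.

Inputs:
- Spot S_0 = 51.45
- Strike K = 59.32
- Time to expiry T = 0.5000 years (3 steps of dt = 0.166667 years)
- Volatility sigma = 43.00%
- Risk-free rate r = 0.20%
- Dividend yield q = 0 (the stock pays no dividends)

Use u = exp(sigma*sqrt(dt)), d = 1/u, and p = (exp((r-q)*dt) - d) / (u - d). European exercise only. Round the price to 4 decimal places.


Answer: Price = V(0,0) = 3.3345

Derivation:
dt = T/N = 0.166667
u = exp(sigma*sqrt(dt)) = 1.191898; d = 1/u = 0.838998
p = (exp((r-q)*dt) - d) / (u - d) = 0.457170
Discount per step: exp(-r*dt) = 0.999667
Stock lattice S(k, i) with i counting down-moves:
  k=0: S(0,0) = 51.4500
  k=1: S(1,0) = 61.3231; S(1,1) = 43.1665
  k=2: S(2,0) = 73.0909; S(2,1) = 51.4500; S(2,2) = 36.2166
  k=3: S(3,0) = 87.1169; S(3,1) = 61.3231; S(3,2) = 43.1665; S(3,3) = 30.3856
Terminal payoffs V(N, i) = max(S_T - K, 0):
  V(3,0) = 27.796888; V(3,1) = 2.003138; V(3,2) = 0.000000; V(3,3) = 0.000000
Backward induction: V(k, i) = exp(-r*dt) * [p * V(k+1, i) + (1-p) * V(k+1, i+1)].
  V(2,0) = exp(-r*dt) * [p*27.796888 + (1-p)*2.003138] = 13.790679
  V(2,1) = exp(-r*dt) * [p*2.003138 + (1-p)*0.000000] = 0.915470
  V(2,2) = exp(-r*dt) * [p*0.000000 + (1-p)*0.000000] = 0.000000
  V(1,0) = exp(-r*dt) * [p*13.790679 + (1-p)*0.915470] = 6.799367
  V(1,1) = exp(-r*dt) * [p*0.915470 + (1-p)*0.000000] = 0.418386
  V(0,0) = exp(-r*dt) * [p*6.799367 + (1-p)*0.418386] = 3.334470
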